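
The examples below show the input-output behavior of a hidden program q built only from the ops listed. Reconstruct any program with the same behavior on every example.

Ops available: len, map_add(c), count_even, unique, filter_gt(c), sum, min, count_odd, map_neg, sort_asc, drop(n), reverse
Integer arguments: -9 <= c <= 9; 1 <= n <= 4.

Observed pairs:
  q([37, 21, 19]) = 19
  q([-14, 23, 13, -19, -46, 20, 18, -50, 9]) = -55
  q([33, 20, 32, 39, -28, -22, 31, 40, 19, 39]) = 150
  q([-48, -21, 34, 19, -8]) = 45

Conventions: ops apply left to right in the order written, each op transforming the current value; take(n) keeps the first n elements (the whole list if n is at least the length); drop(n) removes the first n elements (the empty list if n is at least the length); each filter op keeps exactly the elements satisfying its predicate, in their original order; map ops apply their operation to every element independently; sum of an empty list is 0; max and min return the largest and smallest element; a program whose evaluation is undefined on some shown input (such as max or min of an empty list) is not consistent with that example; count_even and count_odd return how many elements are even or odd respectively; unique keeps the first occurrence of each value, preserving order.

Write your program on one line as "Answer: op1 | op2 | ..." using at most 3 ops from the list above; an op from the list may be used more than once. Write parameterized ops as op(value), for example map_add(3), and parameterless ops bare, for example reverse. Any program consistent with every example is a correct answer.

drop(2) | sum

Check, running the answer program on each example:
  [37, 21, 19] -> [19] -> 19
  [-14, 23, 13, -19, -46, 20, 18, -50, 9] -> [13, -19, -46, 20, 18, -50, 9] -> -55
  [33, 20, 32, 39, -28, -22, 31, 40, 19, 39] -> [32, 39, -28, -22, 31, 40, 19, 39] -> 150
  [-48, -21, 34, 19, -8] -> [34, 19, -8] -> 45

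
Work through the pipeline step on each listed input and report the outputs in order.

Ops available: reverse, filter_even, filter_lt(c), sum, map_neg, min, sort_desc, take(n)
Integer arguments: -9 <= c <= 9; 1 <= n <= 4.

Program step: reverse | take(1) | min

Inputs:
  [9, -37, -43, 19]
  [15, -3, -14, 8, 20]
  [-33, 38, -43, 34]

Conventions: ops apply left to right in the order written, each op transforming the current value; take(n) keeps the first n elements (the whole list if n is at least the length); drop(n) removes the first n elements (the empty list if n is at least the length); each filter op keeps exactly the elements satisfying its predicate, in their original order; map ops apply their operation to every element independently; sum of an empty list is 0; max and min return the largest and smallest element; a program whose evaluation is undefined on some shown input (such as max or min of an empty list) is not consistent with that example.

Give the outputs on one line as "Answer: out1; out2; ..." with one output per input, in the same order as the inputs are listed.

Execution, op by op:
  [9, -37, -43, 19] -> [19, -43, -37, 9] -> [19] -> 19
  [15, -3, -14, 8, 20] -> [20, 8, -14, -3, 15] -> [20] -> 20
  [-33, 38, -43, 34] -> [34, -43, 38, -33] -> [34] -> 34

19; 20; 34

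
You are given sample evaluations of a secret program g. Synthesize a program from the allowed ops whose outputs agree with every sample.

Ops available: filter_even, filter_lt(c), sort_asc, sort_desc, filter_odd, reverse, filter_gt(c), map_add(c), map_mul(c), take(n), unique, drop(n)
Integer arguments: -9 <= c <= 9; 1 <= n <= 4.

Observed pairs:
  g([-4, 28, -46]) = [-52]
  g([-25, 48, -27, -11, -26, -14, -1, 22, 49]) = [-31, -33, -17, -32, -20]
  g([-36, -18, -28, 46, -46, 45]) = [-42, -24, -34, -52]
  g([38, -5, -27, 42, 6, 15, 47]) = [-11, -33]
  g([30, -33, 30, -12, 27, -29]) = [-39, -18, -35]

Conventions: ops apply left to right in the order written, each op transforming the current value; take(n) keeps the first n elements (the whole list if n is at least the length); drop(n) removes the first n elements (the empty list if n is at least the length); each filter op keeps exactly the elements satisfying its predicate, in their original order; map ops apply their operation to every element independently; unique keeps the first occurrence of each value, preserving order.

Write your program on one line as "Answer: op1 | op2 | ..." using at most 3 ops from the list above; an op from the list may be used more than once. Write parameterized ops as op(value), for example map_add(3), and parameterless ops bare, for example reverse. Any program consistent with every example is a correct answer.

unique | filter_lt(-4) | map_add(-6)

Check, running the answer program on each example:
  [-4, 28, -46] -> [-4, 28, -46] -> [-46] -> [-52]
  [-25, 48, -27, -11, -26, -14, -1, 22, 49] -> [-25, 48, -27, -11, -26, -14, -1, 22, 49] -> [-25, -27, -11, -26, -14] -> [-31, -33, -17, -32, -20]
  [-36, -18, -28, 46, -46, 45] -> [-36, -18, -28, 46, -46, 45] -> [-36, -18, -28, -46] -> [-42, -24, -34, -52]
  [38, -5, -27, 42, 6, 15, 47] -> [38, -5, -27, 42, 6, 15, 47] -> [-5, -27] -> [-11, -33]
  [30, -33, 30, -12, 27, -29] -> [30, -33, -12, 27, -29] -> [-33, -12, -29] -> [-39, -18, -35]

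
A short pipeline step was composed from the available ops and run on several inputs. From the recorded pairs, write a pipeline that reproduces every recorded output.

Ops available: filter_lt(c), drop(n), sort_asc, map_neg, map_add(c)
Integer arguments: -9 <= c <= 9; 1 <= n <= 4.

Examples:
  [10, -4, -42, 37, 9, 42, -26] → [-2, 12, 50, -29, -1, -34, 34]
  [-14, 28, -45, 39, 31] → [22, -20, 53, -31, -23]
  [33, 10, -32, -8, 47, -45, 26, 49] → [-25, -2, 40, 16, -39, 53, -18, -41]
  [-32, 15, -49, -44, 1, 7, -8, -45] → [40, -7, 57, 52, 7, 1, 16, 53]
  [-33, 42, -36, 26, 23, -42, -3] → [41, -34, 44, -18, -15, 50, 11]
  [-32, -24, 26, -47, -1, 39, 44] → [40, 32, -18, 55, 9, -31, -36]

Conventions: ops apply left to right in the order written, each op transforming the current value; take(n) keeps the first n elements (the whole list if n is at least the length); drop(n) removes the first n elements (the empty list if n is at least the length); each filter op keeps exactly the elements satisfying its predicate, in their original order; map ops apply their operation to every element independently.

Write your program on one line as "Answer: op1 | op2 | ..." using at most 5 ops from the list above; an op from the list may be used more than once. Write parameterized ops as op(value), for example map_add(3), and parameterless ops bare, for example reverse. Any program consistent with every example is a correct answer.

map_neg | map_add(4) | map_add(5) | map_add(-1)

Check, running the answer program on each example:
  [10, -4, -42, 37, 9, 42, -26] -> [-10, 4, 42, -37, -9, -42, 26] -> [-6, 8, 46, -33, -5, -38, 30] -> [-1, 13, 51, -28, 0, -33, 35] -> [-2, 12, 50, -29, -1, -34, 34]
  [-14, 28, -45, 39, 31] -> [14, -28, 45, -39, -31] -> [18, -24, 49, -35, -27] -> [23, -19, 54, -30, -22] -> [22, -20, 53, -31, -23]
  [33, 10, -32, -8, 47, -45, 26, 49] -> [-33, -10, 32, 8, -47, 45, -26, -49] -> [-29, -6, 36, 12, -43, 49, -22, -45] -> [-24, -1, 41, 17, -38, 54, -17, -40] -> [-25, -2, 40, 16, -39, 53, -18, -41]
  [-32, 15, -49, -44, 1, 7, -8, -45] -> [32, -15, 49, 44, -1, -7, 8, 45] -> [36, -11, 53, 48, 3, -3, 12, 49] -> [41, -6, 58, 53, 8, 2, 17, 54] -> [40, -7, 57, 52, 7, 1, 16, 53]
  [-33, 42, -36, 26, 23, -42, -3] -> [33, -42, 36, -26, -23, 42, 3] -> [37, -38, 40, -22, -19, 46, 7] -> [42, -33, 45, -17, -14, 51, 12] -> [41, -34, 44, -18, -15, 50, 11]
  [-32, -24, 26, -47, -1, 39, 44] -> [32, 24, -26, 47, 1, -39, -44] -> [36, 28, -22, 51, 5, -35, -40] -> [41, 33, -17, 56, 10, -30, -35] -> [40, 32, -18, 55, 9, -31, -36]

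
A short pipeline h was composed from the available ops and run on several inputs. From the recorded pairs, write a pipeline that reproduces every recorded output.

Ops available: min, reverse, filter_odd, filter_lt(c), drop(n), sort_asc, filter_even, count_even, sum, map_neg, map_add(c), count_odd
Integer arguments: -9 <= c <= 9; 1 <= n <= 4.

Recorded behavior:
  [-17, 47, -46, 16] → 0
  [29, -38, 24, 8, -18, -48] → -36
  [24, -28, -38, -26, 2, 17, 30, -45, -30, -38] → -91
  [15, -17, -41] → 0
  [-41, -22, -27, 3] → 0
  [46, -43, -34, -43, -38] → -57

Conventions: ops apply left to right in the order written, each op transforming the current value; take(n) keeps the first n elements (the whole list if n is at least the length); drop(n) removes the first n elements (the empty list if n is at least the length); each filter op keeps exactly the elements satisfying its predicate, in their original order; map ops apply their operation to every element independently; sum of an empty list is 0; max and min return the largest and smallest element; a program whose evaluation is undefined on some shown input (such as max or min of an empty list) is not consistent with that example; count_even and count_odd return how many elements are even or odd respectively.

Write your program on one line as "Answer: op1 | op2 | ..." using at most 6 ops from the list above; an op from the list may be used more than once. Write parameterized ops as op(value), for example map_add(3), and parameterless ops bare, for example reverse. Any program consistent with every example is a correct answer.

map_add(9) | map_add(3) | drop(2) | filter_lt(7) | drop(1) | sum

Check, running the answer program on each example:
  [-17, 47, -46, 16] -> [-8, 56, -37, 25] -> [-5, 59, -34, 28] -> [-34, 28] -> [-34] -> [] -> 0
  [29, -38, 24, 8, -18, -48] -> [38, -29, 33, 17, -9, -39] -> [41, -26, 36, 20, -6, -36] -> [36, 20, -6, -36] -> [-6, -36] -> [-36] -> -36
  [24, -28, -38, -26, 2, 17, 30, -45, -30, -38] -> [33, -19, -29, -17, 11, 26, 39, -36, -21, -29] -> [36, -16, -26, -14, 14, 29, 42, -33, -18, -26] -> [-26, -14, 14, 29, 42, -33, -18, -26] -> [-26, -14, -33, -18, -26] -> [-14, -33, -18, -26] -> -91
  [15, -17, -41] -> [24, -8, -32] -> [27, -5, -29] -> [-29] -> [-29] -> [] -> 0
  [-41, -22, -27, 3] -> [-32, -13, -18, 12] -> [-29, -10, -15, 15] -> [-15, 15] -> [-15] -> [] -> 0
  [46, -43, -34, -43, -38] -> [55, -34, -25, -34, -29] -> [58, -31, -22, -31, -26] -> [-22, -31, -26] -> [-22, -31, -26] -> [-31, -26] -> -57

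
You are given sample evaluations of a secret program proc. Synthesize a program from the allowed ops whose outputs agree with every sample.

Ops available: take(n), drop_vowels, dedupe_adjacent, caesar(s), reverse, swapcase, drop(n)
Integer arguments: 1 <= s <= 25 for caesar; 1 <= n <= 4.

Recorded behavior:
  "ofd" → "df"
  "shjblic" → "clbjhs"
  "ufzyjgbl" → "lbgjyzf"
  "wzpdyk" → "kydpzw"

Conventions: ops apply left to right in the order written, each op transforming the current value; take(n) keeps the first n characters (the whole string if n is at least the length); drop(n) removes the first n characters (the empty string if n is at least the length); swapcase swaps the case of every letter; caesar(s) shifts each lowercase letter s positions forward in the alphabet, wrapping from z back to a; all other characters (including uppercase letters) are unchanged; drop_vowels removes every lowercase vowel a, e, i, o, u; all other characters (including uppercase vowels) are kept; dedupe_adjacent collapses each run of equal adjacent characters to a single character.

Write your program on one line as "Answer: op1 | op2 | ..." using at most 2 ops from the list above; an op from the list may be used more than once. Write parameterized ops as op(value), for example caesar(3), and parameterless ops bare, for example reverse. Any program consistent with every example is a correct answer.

drop_vowels | reverse

Check, running the answer program on each example:
  "ofd" -> "fd" -> "df"
  "shjblic" -> "shjblc" -> "clbjhs"
  "ufzyjgbl" -> "fzyjgbl" -> "lbgjyzf"
  "wzpdyk" -> "wzpdyk" -> "kydpzw"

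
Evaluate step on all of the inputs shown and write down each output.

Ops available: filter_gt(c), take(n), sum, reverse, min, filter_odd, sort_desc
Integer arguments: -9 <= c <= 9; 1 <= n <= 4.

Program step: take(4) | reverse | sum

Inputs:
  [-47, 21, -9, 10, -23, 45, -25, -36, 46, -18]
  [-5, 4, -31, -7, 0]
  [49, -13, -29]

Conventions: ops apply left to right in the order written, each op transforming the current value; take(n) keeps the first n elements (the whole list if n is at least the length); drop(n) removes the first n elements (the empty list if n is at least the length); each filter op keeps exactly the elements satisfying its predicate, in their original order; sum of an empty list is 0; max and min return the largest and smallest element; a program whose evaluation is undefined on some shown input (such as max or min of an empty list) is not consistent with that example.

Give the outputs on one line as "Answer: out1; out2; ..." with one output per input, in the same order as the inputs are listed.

Execution, op by op:
  [-47, 21, -9, 10, -23, 45, -25, -36, 46, -18] -> [-47, 21, -9, 10] -> [10, -9, 21, -47] -> -25
  [-5, 4, -31, -7, 0] -> [-5, 4, -31, -7] -> [-7, -31, 4, -5] -> -39
  [49, -13, -29] -> [49, -13, -29] -> [-29, -13, 49] -> 7

-25; -39; 7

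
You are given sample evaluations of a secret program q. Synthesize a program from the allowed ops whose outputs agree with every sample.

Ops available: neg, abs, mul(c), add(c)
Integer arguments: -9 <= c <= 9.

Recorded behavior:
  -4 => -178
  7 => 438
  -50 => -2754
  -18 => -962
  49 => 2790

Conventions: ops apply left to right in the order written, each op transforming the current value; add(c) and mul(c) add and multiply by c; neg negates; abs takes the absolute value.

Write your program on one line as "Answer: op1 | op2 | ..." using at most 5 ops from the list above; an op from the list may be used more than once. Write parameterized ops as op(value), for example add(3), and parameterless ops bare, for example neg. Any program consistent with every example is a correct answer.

mul(7) | neg | add(-6) | mul(-8) | add(-2)

Check, running the answer program on each example:
  -4 -> -28 -> 28 -> 22 -> -176 -> -178
  7 -> 49 -> -49 -> -55 -> 440 -> 438
  -50 -> -350 -> 350 -> 344 -> -2752 -> -2754
  -18 -> -126 -> 126 -> 120 -> -960 -> -962
  49 -> 343 -> -343 -> -349 -> 2792 -> 2790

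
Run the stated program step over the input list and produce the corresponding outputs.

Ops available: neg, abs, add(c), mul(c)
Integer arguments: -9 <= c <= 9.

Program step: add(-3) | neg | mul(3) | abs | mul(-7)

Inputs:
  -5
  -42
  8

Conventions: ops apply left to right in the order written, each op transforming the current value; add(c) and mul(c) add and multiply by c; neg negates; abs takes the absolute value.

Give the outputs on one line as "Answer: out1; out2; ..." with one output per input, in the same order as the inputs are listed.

-168; -945; -105

Execution, op by op:
  -5 -> -8 -> 8 -> 24 -> 24 -> -168
  -42 -> -45 -> 45 -> 135 -> 135 -> -945
  8 -> 5 -> -5 -> -15 -> 15 -> -105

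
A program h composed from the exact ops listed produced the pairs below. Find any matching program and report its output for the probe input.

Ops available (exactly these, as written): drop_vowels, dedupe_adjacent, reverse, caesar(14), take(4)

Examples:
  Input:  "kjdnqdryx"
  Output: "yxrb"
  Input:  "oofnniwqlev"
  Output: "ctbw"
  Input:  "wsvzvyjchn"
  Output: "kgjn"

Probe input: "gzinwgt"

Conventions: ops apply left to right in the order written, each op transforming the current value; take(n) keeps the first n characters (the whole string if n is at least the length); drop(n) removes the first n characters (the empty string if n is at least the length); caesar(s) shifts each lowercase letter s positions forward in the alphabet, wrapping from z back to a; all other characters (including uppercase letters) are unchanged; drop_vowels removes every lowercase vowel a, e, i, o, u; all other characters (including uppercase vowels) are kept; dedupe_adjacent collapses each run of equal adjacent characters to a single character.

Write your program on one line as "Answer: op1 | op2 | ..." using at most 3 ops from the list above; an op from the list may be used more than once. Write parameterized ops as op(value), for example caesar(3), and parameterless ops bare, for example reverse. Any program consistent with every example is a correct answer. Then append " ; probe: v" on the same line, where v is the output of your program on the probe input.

dedupe_adjacent | take(4) | caesar(14) ; probe: "unwb"

Check, running the answer program on each example:
  "kjdnqdryx" -> "kjdnqdryx" -> "kjdn" -> "yxrb"
  "oofnniwqlev" -> "ofniwqlev" -> "ofni" -> "ctbw"
  "wsvzvyjchn" -> "wsvzvyjchn" -> "wsvz" -> "kgjn"
  probe: "gzinwgt" -> "gzinwgt" -> "gzin" -> "unwb"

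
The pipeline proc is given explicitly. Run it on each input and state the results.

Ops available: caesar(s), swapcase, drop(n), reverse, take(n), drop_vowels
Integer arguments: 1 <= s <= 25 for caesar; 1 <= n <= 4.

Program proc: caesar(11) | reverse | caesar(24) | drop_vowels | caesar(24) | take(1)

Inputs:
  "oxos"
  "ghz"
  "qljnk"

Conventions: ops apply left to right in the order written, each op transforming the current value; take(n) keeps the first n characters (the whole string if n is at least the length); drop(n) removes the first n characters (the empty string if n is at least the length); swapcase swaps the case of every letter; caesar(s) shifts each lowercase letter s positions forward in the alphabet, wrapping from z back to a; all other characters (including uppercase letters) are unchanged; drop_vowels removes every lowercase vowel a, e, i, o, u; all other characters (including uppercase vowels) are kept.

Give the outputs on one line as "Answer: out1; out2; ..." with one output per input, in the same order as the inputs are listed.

Execution, op by op:
  "oxos" -> "zizd" -> "dziz" -> "bxgx" -> "bxgx" -> "zvev" -> "z"
  "ghz" -> "rsk" -> "ksr" -> "iqp" -> "qp" -> "on" -> "o"
  "qljnk" -> "bwuyv" -> "vyuwb" -> "twsuz" -> "twsz" -> "ruqx" -> "r"

"z"; "o"; "r"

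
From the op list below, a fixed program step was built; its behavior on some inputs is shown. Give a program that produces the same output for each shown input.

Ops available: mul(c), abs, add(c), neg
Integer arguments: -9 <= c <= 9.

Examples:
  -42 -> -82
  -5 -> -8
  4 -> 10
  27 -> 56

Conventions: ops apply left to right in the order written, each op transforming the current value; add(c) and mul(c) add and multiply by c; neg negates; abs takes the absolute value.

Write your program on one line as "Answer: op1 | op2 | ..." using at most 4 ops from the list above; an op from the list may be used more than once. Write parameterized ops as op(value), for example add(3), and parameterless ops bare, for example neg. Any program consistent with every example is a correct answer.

mul(-2) | add(-7) | neg | add(-5)

Check, running the answer program on each example:
  -42 -> 84 -> 77 -> -77 -> -82
  -5 -> 10 -> 3 -> -3 -> -8
  4 -> -8 -> -15 -> 15 -> 10
  27 -> -54 -> -61 -> 61 -> 56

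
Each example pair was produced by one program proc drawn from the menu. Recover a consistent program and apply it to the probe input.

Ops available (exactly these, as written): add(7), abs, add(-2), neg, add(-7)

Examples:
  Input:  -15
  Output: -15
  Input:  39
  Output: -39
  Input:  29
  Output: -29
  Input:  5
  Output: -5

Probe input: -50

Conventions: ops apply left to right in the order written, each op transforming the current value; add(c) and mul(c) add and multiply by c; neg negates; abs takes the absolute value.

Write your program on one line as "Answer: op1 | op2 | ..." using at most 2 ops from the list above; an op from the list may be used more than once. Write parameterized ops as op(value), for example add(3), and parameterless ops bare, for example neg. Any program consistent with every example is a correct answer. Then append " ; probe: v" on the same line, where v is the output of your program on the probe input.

abs | neg ; probe: -50

Check, running the answer program on each example:
  -15 -> 15 -> -15
  39 -> 39 -> -39
  29 -> 29 -> -29
  5 -> 5 -> -5
  probe: -50 -> 50 -> -50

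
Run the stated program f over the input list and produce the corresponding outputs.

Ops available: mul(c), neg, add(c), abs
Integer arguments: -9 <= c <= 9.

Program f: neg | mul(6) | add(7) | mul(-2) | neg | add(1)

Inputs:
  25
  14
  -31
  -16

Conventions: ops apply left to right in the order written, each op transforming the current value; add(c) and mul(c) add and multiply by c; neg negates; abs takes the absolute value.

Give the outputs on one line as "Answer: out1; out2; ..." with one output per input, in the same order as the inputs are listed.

Execution, op by op:
  25 -> -25 -> -150 -> -143 -> 286 -> -286 -> -285
  14 -> -14 -> -84 -> -77 -> 154 -> -154 -> -153
  -31 -> 31 -> 186 -> 193 -> -386 -> 386 -> 387
  -16 -> 16 -> 96 -> 103 -> -206 -> 206 -> 207

-285; -153; 387; 207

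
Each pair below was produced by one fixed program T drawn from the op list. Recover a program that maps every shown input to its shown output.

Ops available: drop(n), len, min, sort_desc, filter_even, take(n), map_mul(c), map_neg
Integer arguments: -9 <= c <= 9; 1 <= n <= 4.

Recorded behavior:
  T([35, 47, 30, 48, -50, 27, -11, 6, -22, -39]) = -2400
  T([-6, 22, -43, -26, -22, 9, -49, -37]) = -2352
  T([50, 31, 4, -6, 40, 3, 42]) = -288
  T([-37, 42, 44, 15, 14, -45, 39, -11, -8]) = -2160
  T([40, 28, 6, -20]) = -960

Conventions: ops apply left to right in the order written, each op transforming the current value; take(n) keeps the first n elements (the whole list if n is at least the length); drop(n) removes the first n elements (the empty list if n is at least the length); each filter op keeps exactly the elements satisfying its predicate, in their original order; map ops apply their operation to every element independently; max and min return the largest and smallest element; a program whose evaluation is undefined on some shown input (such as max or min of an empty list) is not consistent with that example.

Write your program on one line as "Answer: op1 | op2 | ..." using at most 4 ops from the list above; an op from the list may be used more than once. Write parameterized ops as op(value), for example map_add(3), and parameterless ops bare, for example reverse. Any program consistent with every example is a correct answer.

map_mul(8) | map_mul(6) | min

Check, running the answer program on each example:
  [35, 47, 30, 48, -50, 27, -11, 6, -22, -39] -> [280, 376, 240, 384, -400, 216, -88, 48, -176, -312] -> [1680, 2256, 1440, 2304, -2400, 1296, -528, 288, -1056, -1872] -> -2400
  [-6, 22, -43, -26, -22, 9, -49, -37] -> [-48, 176, -344, -208, -176, 72, -392, -296] -> [-288, 1056, -2064, -1248, -1056, 432, -2352, -1776] -> -2352
  [50, 31, 4, -6, 40, 3, 42] -> [400, 248, 32, -48, 320, 24, 336] -> [2400, 1488, 192, -288, 1920, 144, 2016] -> -288
  [-37, 42, 44, 15, 14, -45, 39, -11, -8] -> [-296, 336, 352, 120, 112, -360, 312, -88, -64] -> [-1776, 2016, 2112, 720, 672, -2160, 1872, -528, -384] -> -2160
  [40, 28, 6, -20] -> [320, 224, 48, -160] -> [1920, 1344, 288, -960] -> -960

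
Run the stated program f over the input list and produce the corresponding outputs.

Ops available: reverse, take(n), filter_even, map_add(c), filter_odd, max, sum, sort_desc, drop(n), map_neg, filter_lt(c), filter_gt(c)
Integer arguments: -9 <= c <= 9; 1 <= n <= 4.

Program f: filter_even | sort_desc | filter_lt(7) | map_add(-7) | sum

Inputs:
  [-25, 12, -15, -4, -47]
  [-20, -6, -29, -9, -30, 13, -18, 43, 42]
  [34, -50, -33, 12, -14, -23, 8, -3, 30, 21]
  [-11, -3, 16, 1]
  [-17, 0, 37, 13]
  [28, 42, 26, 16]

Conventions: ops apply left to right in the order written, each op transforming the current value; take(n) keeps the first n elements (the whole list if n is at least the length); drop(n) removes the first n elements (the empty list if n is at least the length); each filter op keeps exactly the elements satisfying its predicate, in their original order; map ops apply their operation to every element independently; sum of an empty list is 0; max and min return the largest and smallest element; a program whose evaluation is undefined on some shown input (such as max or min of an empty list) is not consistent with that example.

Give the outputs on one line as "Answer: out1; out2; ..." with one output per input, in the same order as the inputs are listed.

Execution, op by op:
  [-25, 12, -15, -4, -47] -> [12, -4] -> [12, -4] -> [-4] -> [-11] -> -11
  [-20, -6, -29, -9, -30, 13, -18, 43, 42] -> [-20, -6, -30, -18, 42] -> [42, -6, -18, -20, -30] -> [-6, -18, -20, -30] -> [-13, -25, -27, -37] -> -102
  [34, -50, -33, 12, -14, -23, 8, -3, 30, 21] -> [34, -50, 12, -14, 8, 30] -> [34, 30, 12, 8, -14, -50] -> [-14, -50] -> [-21, -57] -> -78
  [-11, -3, 16, 1] -> [16] -> [16] -> [] -> [] -> 0
  [-17, 0, 37, 13] -> [0] -> [0] -> [0] -> [-7] -> -7
  [28, 42, 26, 16] -> [28, 42, 26, 16] -> [42, 28, 26, 16] -> [] -> [] -> 0

-11; -102; -78; 0; -7; 0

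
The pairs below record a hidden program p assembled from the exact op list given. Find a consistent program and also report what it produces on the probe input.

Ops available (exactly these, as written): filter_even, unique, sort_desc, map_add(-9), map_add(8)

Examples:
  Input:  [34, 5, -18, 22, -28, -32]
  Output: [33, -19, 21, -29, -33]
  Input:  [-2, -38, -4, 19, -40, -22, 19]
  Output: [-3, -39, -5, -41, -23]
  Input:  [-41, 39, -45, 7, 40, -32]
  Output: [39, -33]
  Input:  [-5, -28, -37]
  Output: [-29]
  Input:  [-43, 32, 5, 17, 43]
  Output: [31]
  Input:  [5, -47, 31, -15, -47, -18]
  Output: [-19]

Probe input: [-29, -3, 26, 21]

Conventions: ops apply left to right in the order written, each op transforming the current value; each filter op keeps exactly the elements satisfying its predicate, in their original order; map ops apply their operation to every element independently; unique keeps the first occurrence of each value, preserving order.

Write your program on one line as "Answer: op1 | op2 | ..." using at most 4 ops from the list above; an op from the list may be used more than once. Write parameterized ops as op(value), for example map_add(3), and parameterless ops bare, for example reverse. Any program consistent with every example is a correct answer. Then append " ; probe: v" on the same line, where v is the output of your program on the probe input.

map_add(8) | filter_even | map_add(-9) ; probe: [25]

Check, running the answer program on each example:
  [34, 5, -18, 22, -28, -32] -> [42, 13, -10, 30, -20, -24] -> [42, -10, 30, -20, -24] -> [33, -19, 21, -29, -33]
  [-2, -38, -4, 19, -40, -22, 19] -> [6, -30, 4, 27, -32, -14, 27] -> [6, -30, 4, -32, -14] -> [-3, -39, -5, -41, -23]
  [-41, 39, -45, 7, 40, -32] -> [-33, 47, -37, 15, 48, -24] -> [48, -24] -> [39, -33]
  [-5, -28, -37] -> [3, -20, -29] -> [-20] -> [-29]
  [-43, 32, 5, 17, 43] -> [-35, 40, 13, 25, 51] -> [40] -> [31]
  [5, -47, 31, -15, -47, -18] -> [13, -39, 39, -7, -39, -10] -> [-10] -> [-19]
  probe: [-29, -3, 26, 21] -> [-21, 5, 34, 29] -> [34] -> [25]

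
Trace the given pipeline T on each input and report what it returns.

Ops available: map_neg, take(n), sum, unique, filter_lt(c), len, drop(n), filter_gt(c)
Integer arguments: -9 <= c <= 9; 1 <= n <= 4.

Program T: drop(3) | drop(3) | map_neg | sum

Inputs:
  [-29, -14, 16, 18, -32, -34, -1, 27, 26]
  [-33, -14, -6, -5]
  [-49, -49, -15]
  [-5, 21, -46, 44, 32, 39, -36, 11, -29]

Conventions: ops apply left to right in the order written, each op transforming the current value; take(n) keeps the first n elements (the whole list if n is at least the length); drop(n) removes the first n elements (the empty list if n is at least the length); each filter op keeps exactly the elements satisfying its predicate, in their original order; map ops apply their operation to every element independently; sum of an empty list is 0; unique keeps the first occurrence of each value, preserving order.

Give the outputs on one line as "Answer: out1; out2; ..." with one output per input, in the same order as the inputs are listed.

Execution, op by op:
  [-29, -14, 16, 18, -32, -34, -1, 27, 26] -> [18, -32, -34, -1, 27, 26] -> [-1, 27, 26] -> [1, -27, -26] -> -52
  [-33, -14, -6, -5] -> [-5] -> [] -> [] -> 0
  [-49, -49, -15] -> [] -> [] -> [] -> 0
  [-5, 21, -46, 44, 32, 39, -36, 11, -29] -> [44, 32, 39, -36, 11, -29] -> [-36, 11, -29] -> [36, -11, 29] -> 54

-52; 0; 0; 54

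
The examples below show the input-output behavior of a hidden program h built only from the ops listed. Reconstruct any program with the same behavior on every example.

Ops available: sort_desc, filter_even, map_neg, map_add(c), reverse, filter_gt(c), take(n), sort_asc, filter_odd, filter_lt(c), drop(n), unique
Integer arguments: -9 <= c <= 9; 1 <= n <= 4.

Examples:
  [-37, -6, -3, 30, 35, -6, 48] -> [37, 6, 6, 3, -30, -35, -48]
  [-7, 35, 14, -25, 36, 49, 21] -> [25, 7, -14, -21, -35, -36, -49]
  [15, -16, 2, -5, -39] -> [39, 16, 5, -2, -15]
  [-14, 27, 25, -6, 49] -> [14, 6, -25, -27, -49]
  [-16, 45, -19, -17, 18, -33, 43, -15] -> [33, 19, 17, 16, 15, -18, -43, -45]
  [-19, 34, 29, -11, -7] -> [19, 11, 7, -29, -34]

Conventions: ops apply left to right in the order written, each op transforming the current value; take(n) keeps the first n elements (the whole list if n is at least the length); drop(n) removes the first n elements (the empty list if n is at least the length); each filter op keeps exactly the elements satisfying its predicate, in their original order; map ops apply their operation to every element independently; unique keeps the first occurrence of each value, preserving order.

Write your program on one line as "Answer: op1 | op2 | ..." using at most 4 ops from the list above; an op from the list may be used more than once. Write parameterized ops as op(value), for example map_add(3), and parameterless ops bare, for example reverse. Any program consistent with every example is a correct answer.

sort_asc | sort_desc | map_neg | reverse

Check, running the answer program on each example:
  [-37, -6, -3, 30, 35, -6, 48] -> [-37, -6, -6, -3, 30, 35, 48] -> [48, 35, 30, -3, -6, -6, -37] -> [-48, -35, -30, 3, 6, 6, 37] -> [37, 6, 6, 3, -30, -35, -48]
  [-7, 35, 14, -25, 36, 49, 21] -> [-25, -7, 14, 21, 35, 36, 49] -> [49, 36, 35, 21, 14, -7, -25] -> [-49, -36, -35, -21, -14, 7, 25] -> [25, 7, -14, -21, -35, -36, -49]
  [15, -16, 2, -5, -39] -> [-39, -16, -5, 2, 15] -> [15, 2, -5, -16, -39] -> [-15, -2, 5, 16, 39] -> [39, 16, 5, -2, -15]
  [-14, 27, 25, -6, 49] -> [-14, -6, 25, 27, 49] -> [49, 27, 25, -6, -14] -> [-49, -27, -25, 6, 14] -> [14, 6, -25, -27, -49]
  [-16, 45, -19, -17, 18, -33, 43, -15] -> [-33, -19, -17, -16, -15, 18, 43, 45] -> [45, 43, 18, -15, -16, -17, -19, -33] -> [-45, -43, -18, 15, 16, 17, 19, 33] -> [33, 19, 17, 16, 15, -18, -43, -45]
  [-19, 34, 29, -11, -7] -> [-19, -11, -7, 29, 34] -> [34, 29, -7, -11, -19] -> [-34, -29, 7, 11, 19] -> [19, 11, 7, -29, -34]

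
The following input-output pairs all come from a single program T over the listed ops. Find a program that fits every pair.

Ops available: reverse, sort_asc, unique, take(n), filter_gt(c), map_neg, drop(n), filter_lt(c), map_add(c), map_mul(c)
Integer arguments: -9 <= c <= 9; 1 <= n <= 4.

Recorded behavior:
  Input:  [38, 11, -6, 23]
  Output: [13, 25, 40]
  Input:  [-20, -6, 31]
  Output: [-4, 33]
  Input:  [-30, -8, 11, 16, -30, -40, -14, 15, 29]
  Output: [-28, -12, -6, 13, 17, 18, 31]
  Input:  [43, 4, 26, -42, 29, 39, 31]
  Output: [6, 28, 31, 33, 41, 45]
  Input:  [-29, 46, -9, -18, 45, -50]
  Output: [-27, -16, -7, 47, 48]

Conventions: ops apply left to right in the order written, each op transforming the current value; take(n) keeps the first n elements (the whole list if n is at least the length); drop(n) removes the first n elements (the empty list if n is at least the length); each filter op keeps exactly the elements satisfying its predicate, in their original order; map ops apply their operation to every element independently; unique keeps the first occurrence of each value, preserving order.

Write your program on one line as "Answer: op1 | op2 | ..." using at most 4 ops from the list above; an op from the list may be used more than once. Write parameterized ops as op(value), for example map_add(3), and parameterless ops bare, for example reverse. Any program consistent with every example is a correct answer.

sort_asc | map_add(2) | unique | drop(1)

Check, running the answer program on each example:
  [38, 11, -6, 23] -> [-6, 11, 23, 38] -> [-4, 13, 25, 40] -> [-4, 13, 25, 40] -> [13, 25, 40]
  [-20, -6, 31] -> [-20, -6, 31] -> [-18, -4, 33] -> [-18, -4, 33] -> [-4, 33]
  [-30, -8, 11, 16, -30, -40, -14, 15, 29] -> [-40, -30, -30, -14, -8, 11, 15, 16, 29] -> [-38, -28, -28, -12, -6, 13, 17, 18, 31] -> [-38, -28, -12, -6, 13, 17, 18, 31] -> [-28, -12, -6, 13, 17, 18, 31]
  [43, 4, 26, -42, 29, 39, 31] -> [-42, 4, 26, 29, 31, 39, 43] -> [-40, 6, 28, 31, 33, 41, 45] -> [-40, 6, 28, 31, 33, 41, 45] -> [6, 28, 31, 33, 41, 45]
  [-29, 46, -9, -18, 45, -50] -> [-50, -29, -18, -9, 45, 46] -> [-48, -27, -16, -7, 47, 48] -> [-48, -27, -16, -7, 47, 48] -> [-27, -16, -7, 47, 48]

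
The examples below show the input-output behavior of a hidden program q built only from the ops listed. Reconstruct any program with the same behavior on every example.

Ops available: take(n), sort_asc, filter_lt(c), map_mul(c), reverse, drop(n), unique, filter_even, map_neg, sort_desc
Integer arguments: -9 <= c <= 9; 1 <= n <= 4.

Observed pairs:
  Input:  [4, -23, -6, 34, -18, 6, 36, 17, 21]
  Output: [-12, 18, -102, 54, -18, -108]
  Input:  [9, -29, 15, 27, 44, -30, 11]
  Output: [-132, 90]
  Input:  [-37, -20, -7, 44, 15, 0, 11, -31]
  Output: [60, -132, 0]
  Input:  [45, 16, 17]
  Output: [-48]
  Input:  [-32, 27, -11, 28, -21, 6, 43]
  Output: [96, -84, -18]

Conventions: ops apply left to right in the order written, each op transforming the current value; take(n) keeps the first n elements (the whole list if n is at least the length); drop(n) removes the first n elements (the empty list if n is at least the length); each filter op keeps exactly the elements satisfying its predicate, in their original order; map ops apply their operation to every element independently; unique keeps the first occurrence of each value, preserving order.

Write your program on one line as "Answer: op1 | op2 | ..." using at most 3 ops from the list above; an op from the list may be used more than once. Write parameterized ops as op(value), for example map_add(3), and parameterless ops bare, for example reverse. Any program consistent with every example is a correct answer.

map_mul(3) | map_neg | filter_even

Check, running the answer program on each example:
  [4, -23, -6, 34, -18, 6, 36, 17, 21] -> [12, -69, -18, 102, -54, 18, 108, 51, 63] -> [-12, 69, 18, -102, 54, -18, -108, -51, -63] -> [-12, 18, -102, 54, -18, -108]
  [9, -29, 15, 27, 44, -30, 11] -> [27, -87, 45, 81, 132, -90, 33] -> [-27, 87, -45, -81, -132, 90, -33] -> [-132, 90]
  [-37, -20, -7, 44, 15, 0, 11, -31] -> [-111, -60, -21, 132, 45, 0, 33, -93] -> [111, 60, 21, -132, -45, 0, -33, 93] -> [60, -132, 0]
  [45, 16, 17] -> [135, 48, 51] -> [-135, -48, -51] -> [-48]
  [-32, 27, -11, 28, -21, 6, 43] -> [-96, 81, -33, 84, -63, 18, 129] -> [96, -81, 33, -84, 63, -18, -129] -> [96, -84, -18]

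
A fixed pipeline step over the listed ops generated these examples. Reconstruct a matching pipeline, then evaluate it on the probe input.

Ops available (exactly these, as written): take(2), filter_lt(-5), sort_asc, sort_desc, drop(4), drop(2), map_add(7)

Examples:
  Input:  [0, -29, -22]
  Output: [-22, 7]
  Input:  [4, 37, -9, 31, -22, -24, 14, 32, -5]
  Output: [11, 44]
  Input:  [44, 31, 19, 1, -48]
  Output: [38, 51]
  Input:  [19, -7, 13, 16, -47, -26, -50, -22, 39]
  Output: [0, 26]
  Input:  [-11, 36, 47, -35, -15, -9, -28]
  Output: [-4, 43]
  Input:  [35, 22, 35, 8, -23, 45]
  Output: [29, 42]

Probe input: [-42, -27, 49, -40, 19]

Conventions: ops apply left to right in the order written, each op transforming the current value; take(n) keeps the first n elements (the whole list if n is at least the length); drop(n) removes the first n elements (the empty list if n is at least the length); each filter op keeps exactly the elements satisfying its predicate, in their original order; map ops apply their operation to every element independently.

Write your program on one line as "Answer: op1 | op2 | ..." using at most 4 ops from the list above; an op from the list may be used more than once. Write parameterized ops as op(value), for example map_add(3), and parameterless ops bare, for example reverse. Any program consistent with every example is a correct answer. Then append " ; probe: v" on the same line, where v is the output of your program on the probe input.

take(2) | sort_asc | map_add(7) ; probe: [-35, -20]

Check, running the answer program on each example:
  [0, -29, -22] -> [0, -29] -> [-29, 0] -> [-22, 7]
  [4, 37, -9, 31, -22, -24, 14, 32, -5] -> [4, 37] -> [4, 37] -> [11, 44]
  [44, 31, 19, 1, -48] -> [44, 31] -> [31, 44] -> [38, 51]
  [19, -7, 13, 16, -47, -26, -50, -22, 39] -> [19, -7] -> [-7, 19] -> [0, 26]
  [-11, 36, 47, -35, -15, -9, -28] -> [-11, 36] -> [-11, 36] -> [-4, 43]
  [35, 22, 35, 8, -23, 45] -> [35, 22] -> [22, 35] -> [29, 42]
  probe: [-42, -27, 49, -40, 19] -> [-42, -27] -> [-42, -27] -> [-35, -20]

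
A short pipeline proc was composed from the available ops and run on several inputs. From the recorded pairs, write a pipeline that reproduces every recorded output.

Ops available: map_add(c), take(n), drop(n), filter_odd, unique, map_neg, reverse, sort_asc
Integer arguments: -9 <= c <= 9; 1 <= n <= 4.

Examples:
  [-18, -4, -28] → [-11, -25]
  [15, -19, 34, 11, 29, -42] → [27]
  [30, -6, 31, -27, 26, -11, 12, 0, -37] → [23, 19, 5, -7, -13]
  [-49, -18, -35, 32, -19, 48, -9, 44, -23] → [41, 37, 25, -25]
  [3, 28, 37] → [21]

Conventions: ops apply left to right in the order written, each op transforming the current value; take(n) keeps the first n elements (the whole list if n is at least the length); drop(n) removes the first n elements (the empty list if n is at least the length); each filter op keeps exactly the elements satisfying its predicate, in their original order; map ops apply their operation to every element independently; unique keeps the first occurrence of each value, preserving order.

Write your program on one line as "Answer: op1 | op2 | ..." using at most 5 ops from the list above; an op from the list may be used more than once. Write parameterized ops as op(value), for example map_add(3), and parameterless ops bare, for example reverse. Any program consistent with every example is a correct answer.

sort_asc | drop(1) | map_add(-7) | reverse | filter_odd

Check, running the answer program on each example:
  [-18, -4, -28] -> [-28, -18, -4] -> [-18, -4] -> [-25, -11] -> [-11, -25] -> [-11, -25]
  [15, -19, 34, 11, 29, -42] -> [-42, -19, 11, 15, 29, 34] -> [-19, 11, 15, 29, 34] -> [-26, 4, 8, 22, 27] -> [27, 22, 8, 4, -26] -> [27]
  [30, -6, 31, -27, 26, -11, 12, 0, -37] -> [-37, -27, -11, -6, 0, 12, 26, 30, 31] -> [-27, -11, -6, 0, 12, 26, 30, 31] -> [-34, -18, -13, -7, 5, 19, 23, 24] -> [24, 23, 19, 5, -7, -13, -18, -34] -> [23, 19, 5, -7, -13]
  [-49, -18, -35, 32, -19, 48, -9, 44, -23] -> [-49, -35, -23, -19, -18, -9, 32, 44, 48] -> [-35, -23, -19, -18, -9, 32, 44, 48] -> [-42, -30, -26, -25, -16, 25, 37, 41] -> [41, 37, 25, -16, -25, -26, -30, -42] -> [41, 37, 25, -25]
  [3, 28, 37] -> [3, 28, 37] -> [28, 37] -> [21, 30] -> [30, 21] -> [21]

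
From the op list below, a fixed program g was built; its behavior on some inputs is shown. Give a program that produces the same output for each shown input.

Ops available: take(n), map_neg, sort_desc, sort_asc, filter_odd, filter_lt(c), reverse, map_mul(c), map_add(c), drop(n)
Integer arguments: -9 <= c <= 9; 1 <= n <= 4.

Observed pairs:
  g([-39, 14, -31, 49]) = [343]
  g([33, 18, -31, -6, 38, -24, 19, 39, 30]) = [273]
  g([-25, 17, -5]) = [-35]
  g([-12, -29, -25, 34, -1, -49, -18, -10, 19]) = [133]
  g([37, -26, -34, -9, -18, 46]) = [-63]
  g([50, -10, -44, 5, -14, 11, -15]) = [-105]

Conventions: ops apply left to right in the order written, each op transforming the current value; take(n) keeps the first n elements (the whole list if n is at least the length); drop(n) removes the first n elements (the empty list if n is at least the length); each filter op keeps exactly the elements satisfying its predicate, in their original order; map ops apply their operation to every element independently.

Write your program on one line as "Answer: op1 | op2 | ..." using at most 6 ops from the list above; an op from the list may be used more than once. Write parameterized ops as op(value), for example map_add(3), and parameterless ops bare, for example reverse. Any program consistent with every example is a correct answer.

map_mul(-7) | reverse | filter_odd | take(1) | map_neg

Check, running the answer program on each example:
  [-39, 14, -31, 49] -> [273, -98, 217, -343] -> [-343, 217, -98, 273] -> [-343, 217, 273] -> [-343] -> [343]
  [33, 18, -31, -6, 38, -24, 19, 39, 30] -> [-231, -126, 217, 42, -266, 168, -133, -273, -210] -> [-210, -273, -133, 168, -266, 42, 217, -126, -231] -> [-273, -133, 217, -231] -> [-273] -> [273]
  [-25, 17, -5] -> [175, -119, 35] -> [35, -119, 175] -> [35, -119, 175] -> [35] -> [-35]
  [-12, -29, -25, 34, -1, -49, -18, -10, 19] -> [84, 203, 175, -238, 7, 343, 126, 70, -133] -> [-133, 70, 126, 343, 7, -238, 175, 203, 84] -> [-133, 343, 7, 175, 203] -> [-133] -> [133]
  [37, -26, -34, -9, -18, 46] -> [-259, 182, 238, 63, 126, -322] -> [-322, 126, 63, 238, 182, -259] -> [63, -259] -> [63] -> [-63]
  [50, -10, -44, 5, -14, 11, -15] -> [-350, 70, 308, -35, 98, -77, 105] -> [105, -77, 98, -35, 308, 70, -350] -> [105, -77, -35] -> [105] -> [-105]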